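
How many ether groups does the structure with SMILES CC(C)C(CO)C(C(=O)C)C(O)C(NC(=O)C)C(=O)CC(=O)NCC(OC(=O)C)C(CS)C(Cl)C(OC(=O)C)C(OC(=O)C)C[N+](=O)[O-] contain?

Reading the structure from left to right:
  CH(CH2OH): pendant –CH2OH on an sp³ backbone C → alcohol.
  CH(COCH3): pendant –COCH3: carbonyl C bonded to two carbons → ketone.
  CH(OH): –OH on an sp³ carbon → alcohol (secondary).
  CH(NHCOCH3): pendant –NHC(=O)CH3: N bonded to a carbonyl → amide (not amine).
  CO: –C(=O)– with carbon on both sides → ketone.
  CH2CONHCH2: –C(=O)–N– linkage → amide (the N is not an amine).
  CH(OCOCH3): pendant –OC(=O)CH3: an acyloxy group → ester.
  CH(CH2SH): pendant –CH2SH → thiol.
  CH(Cl): halogen on an sp³ carbon → alkyl halide.
  CH(OCOCH3): pendant –OC(=O)CH3: an acyloxy group → ester.
  CH(OCOCH3): pendant –OC(=O)CH3: an acyloxy group → ester.
  CH2NO2: –NO2 on carbon → nitro group.
No segment is a ether: CH(CH2OH) is alcohol, not ether; CH(OH) is alcohol, not ether; CH(OCOCH3) is ester, not ether. → 0.

0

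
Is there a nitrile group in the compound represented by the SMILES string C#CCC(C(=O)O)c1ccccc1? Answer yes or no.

no

C≡C triple bond → alkyne.
pendant –COOH: carbonyl C bonded to C and –OH → carboxylic acid.
–C6H5 phenyl ring → arene.
In HC≡C, the triple bond is C≡C, not C≡N.
The groups actually present are: alkyne, arene, carboxylic acid.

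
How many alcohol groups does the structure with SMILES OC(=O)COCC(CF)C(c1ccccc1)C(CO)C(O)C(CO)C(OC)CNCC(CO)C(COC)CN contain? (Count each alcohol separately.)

Taking each segment in turn:
  HOOC: –COOH: carbonyl C bonded to –OH and C → carboxylic acid (the –OH is not a separate alcohol).
  CH2OCH2: C–O–C with sp³ carbons on both sides and no adjacent C=O → ether.
  CH(CH2F): pendant –CH2X: halogen on sp³ carbon → alkyl halide.
  CH(C6H5): pendant –C6H5: benzene ring → arene.
  CH(CH2OH): pendant –CH2OH on an sp³ backbone C → alcohol.
  CH(OH): –OH on an sp³ carbon → alcohol (secondary).
  CH(CH2OH): pendant –CH2OH on an sp³ backbone C → alcohol.
  CH(OCH3): pendant –OCH3: C–O–C with sp³ C, no adjacent C=O → ether.
  CH2NHCH2: C–N–C with sp³ carbons and no adjacent C=O → amine (secondary).
  CH(CH2OH): pendant –CH2OH on an sp³ backbone C → alcohol.
  CH(CH2OCH3): pendant –CH2OCH3: C–O–C linkage → ether.
  CH2NH2: –NH2 on an sp³ carbon with no adjacent C=O → amine.
Alcohol appears at: CH(CH2OH), CH(OH), CH(CH2OH), CH(CH2OH) → 4.

4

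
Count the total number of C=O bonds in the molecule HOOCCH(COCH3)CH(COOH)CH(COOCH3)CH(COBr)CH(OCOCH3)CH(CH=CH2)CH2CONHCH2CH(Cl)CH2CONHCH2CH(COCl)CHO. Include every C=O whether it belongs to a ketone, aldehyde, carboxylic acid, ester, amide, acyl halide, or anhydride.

HOOC: carboxylic acid, 1 C=O (running total 1).
CH(COCH3): ketone, 1 C=O (running total 2).
CH(COOH): carboxylic acid, 1 C=O (running total 3).
CH(COOCH3): ester, 1 C=O (running total 4).
CH(COBr): acyl halide, 1 C=O (running total 5).
CH(OCOCH3): ester, 1 C=O (running total 6).
CH2CONHCH2: amide, 1 C=O (running total 7).
CH2CONHCH2: amide, 1 C=O (running total 8).
CH(COCl): acyl halide, 1 C=O (running total 9).
CHO: aldehyde, 1 C=O (running total 10).

10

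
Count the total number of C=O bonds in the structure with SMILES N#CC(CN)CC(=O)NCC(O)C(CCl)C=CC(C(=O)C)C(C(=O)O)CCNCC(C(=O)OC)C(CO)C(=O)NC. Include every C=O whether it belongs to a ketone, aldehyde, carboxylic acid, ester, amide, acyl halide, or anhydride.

CH2CONHCH2: amide, 1 C=O (running total 1).
CH(COCH3): ketone, 1 C=O (running total 2).
CH(COOH): carboxylic acid, 1 C=O (running total 3).
CH(COOCH3): ester, 1 C=O (running total 4).
CONHCH3: amide, 1 C=O (running total 5).

5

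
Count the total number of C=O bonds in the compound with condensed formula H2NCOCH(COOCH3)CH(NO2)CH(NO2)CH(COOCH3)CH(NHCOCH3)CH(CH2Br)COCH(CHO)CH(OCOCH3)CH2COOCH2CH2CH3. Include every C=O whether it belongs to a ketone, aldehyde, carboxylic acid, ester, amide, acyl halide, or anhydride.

8

H2NCO: amide, 1 C=O (running total 1).
CH(COOCH3): ester, 1 C=O (running total 2).
CH(COOCH3): ester, 1 C=O (running total 3).
CH(NHCOCH3): amide, 1 C=O (running total 4).
CO: ketone, 1 C=O (running total 5).
CH(CHO): aldehyde, 1 C=O (running total 6).
CH(OCOCH3): ester, 1 C=O (running total 7).
CH2COOCH2: ester, 1 C=O (running total 8).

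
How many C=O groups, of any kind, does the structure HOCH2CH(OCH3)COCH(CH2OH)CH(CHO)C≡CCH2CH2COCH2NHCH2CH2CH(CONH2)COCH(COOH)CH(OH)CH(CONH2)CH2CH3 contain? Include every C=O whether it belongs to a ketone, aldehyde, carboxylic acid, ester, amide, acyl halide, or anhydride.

CO: ketone, 1 C=O (running total 1).
CH(CHO): aldehyde, 1 C=O (running total 2).
CO: ketone, 1 C=O (running total 3).
CH(CONH2): amide, 1 C=O (running total 4).
CO: ketone, 1 C=O (running total 5).
CH(COOH): carboxylic acid, 1 C=O (running total 6).
CH(CONH2): amide, 1 C=O (running total 7).

7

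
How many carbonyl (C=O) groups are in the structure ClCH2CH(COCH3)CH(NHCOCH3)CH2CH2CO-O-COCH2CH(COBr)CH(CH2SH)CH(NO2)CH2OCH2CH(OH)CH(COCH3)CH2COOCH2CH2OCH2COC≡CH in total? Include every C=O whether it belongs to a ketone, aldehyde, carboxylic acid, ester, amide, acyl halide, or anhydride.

CH(COCH3): ketone, 1 C=O (running total 1).
CH(NHCOCH3): amide, 1 C=O (running total 2).
CH2CO-O-COCH2: anhydride, 2 C=O (running total 4).
CH(COBr): acyl halide, 1 C=O (running total 5).
CH(COCH3): ketone, 1 C=O (running total 6).
CH2COOCH2: ester, 1 C=O (running total 7).
CO: ketone, 1 C=O (running total 8).

8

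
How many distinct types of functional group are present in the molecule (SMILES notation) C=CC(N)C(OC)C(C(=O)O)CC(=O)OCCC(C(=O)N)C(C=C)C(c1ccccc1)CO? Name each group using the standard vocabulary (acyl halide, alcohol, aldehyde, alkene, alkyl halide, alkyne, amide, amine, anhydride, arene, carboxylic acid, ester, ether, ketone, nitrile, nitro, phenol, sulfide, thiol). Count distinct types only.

Working along the chain:
  CH2=CH: C=C double bond → alkene.
  CH(NH2): –NH2 on an sp³ carbon with no adjacent C=O → amine.
  CH(OCH3): pendant –OCH3: C–O–C with sp³ C, no adjacent C=O → ether.
  CH(COOH): pendant –COOH: carbonyl C bonded to C and –OH → carboxylic acid.
  CH2COOCH2: –C(=O)–O–C with C on the carbonyl side → ester.
  CH(CONH2): pendant –CONH2: carbonyl C bonded to C and N → amide.
  CH(CH=CH2): pendant –CH=CH2: C=C double bond → alkene.
  CH(C6H5): pendant –C6H5: benzene ring → arene.
  CH2OH: –OH on an sp³ carbon → alcohol.
Distinct types present: alcohol, alkene, amide, amine, arene, carboxylic acid, ester, ether.

8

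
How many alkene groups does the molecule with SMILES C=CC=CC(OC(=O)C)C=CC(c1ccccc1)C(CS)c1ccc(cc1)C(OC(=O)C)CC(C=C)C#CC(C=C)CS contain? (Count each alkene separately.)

C=C double bond → alkene.
C=C double bond → alkene.
pendant –OC(=O)CH3: an acyloxy group → ester.
C=C double bond → alkene.
pendant –C6H5: benzene ring → arene.
pendant –CH2SH → thiol.
para-disubstituted benzene ring → arene.
pendant –OC(=O)CH3: an acyloxy group → ester.
pendant –CH=CH2: C=C double bond → alkene.
C≡C triple bond → alkyne.
pendant –CH=CH2: C=C double bond → alkene.
–SH on an sp³ carbon → thiol.
Alkene appears at: CH2=CH, CH=CH, CH=CH, CH(CH=CH2), CH(CH=CH2) → 5.

5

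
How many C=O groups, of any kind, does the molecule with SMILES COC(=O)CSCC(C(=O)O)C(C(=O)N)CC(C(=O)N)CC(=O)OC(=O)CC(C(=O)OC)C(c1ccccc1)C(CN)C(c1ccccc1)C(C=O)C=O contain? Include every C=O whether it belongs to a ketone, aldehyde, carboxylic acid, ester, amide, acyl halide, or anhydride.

9

CH3OOC: ester, 1 C=O (running total 1).
CH(COOH): carboxylic acid, 1 C=O (running total 2).
CH(CONH2): amide, 1 C=O (running total 3).
CH(CONH2): amide, 1 C=O (running total 4).
CH2CO-O-COCH2: anhydride, 2 C=O (running total 6).
CH(COOCH3): ester, 1 C=O (running total 7).
CH(CHO): aldehyde, 1 C=O (running total 8).
CHO: aldehyde, 1 C=O (running total 9).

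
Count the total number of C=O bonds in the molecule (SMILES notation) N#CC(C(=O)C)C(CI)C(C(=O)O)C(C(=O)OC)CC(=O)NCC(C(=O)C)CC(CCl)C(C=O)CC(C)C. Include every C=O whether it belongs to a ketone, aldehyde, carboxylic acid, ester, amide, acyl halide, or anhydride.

6

CH(COCH3): ketone, 1 C=O (running total 1).
CH(COOH): carboxylic acid, 1 C=O (running total 2).
CH(COOCH3): ester, 1 C=O (running total 3).
CH2CONHCH2: amide, 1 C=O (running total 4).
CH(COCH3): ketone, 1 C=O (running total 5).
CH(CHO): aldehyde, 1 C=O (running total 6).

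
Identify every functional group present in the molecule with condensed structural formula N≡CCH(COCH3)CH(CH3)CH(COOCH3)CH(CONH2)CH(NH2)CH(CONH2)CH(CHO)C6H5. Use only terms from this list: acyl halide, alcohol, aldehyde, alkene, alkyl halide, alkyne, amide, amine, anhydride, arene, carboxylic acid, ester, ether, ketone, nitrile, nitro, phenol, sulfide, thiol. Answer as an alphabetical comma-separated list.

Working along the chain:
  N≡C: N≡C–: carbon triple-bonded to nitrogen → nitrile.
  CH(COCH3): pendant –COCH3: carbonyl C bonded to two carbons → ketone.
  CH(COOCH3): pendant –COOCH3: carbonyl C bonded to C and –OCH3 → ester.
  CH(CONH2): pendant –CONH2: carbonyl C bonded to C and N → amide.
  CH(NH2): –NH2 on an sp³ carbon with no adjacent C=O → amine.
  CH(CONH2): pendant –CONH2: carbonyl C bonded to C and N → amide.
  CH(CHO): pendant –CHO: carbonyl C bonded to C and H → aldehyde.
  C6H5: –C6H5 phenyl ring → arene.

aldehyde, amide, amine, arene, ester, ketone, nitrile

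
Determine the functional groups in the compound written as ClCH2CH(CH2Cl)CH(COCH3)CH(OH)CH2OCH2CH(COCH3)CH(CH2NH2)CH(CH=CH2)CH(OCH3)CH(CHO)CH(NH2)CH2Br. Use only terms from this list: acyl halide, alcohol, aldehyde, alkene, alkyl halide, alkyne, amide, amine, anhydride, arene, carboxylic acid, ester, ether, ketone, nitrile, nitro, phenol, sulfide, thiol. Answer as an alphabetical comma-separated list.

Working along the chain:
  ClCH2: halogen on an sp³ carbon → alkyl halide.
  CH(CH2Cl): pendant –CH2X: halogen on sp³ carbon → alkyl halide.
  CH(COCH3): pendant –COCH3: carbonyl C bonded to two carbons → ketone.
  CH(OH): –OH on an sp³ carbon → alcohol (secondary).
  CH2OCH2: C–O–C with sp³ carbons on both sides and no adjacent C=O → ether.
  CH(COCH3): pendant –COCH3: carbonyl C bonded to two carbons → ketone.
  CH(CH2NH2): pendant –CH2NH2: N on sp³ C, no adjacent C=O → amine.
  CH(CH=CH2): pendant –CH=CH2: C=C double bond → alkene.
  CH(OCH3): pendant –OCH3: C–O–C with sp³ C, no adjacent C=O → ether.
  CH(CHO): pendant –CHO: carbonyl C bonded to C and H → aldehyde.
  CH(NH2): –NH2 on an sp³ carbon with no adjacent C=O → amine.
  CH2Br: halogen on an sp³ carbon → alkyl halide.

alcohol, aldehyde, alkene, alkyl halide, amine, ether, ketone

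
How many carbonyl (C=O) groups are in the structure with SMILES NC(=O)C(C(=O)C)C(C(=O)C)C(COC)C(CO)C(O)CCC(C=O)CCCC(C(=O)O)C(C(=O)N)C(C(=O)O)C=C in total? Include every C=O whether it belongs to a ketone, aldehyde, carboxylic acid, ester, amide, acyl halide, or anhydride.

7

H2NCO: amide, 1 C=O (running total 1).
CH(COCH3): ketone, 1 C=O (running total 2).
CH(COCH3): ketone, 1 C=O (running total 3).
CH(CHO): aldehyde, 1 C=O (running total 4).
CH(COOH): carboxylic acid, 1 C=O (running total 5).
CH(CONH2): amide, 1 C=O (running total 6).
CH(COOH): carboxylic acid, 1 C=O (running total 7).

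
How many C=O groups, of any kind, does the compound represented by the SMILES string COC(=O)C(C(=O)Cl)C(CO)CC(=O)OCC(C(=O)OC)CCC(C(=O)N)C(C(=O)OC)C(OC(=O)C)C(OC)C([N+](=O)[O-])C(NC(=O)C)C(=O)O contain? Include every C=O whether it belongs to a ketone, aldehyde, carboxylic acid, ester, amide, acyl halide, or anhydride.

CH3OOC: ester, 1 C=O (running total 1).
CH(COCl): acyl halide, 1 C=O (running total 2).
CH2COOCH2: ester, 1 C=O (running total 3).
CH(COOCH3): ester, 1 C=O (running total 4).
CH(CONH2): amide, 1 C=O (running total 5).
CH(COOCH3): ester, 1 C=O (running total 6).
CH(OCOCH3): ester, 1 C=O (running total 7).
CH(NHCOCH3): amide, 1 C=O (running total 8).
COOH: carboxylic acid, 1 C=O (running total 9).

9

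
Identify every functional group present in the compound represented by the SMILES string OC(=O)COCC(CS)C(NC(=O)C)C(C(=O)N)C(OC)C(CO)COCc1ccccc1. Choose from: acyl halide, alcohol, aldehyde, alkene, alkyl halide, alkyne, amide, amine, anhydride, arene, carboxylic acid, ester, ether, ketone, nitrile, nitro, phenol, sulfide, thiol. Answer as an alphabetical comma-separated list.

–COOH: carbonyl C bonded to –OH and C → carboxylic acid (the –OH is not a separate alcohol).
C–O–C with sp³ carbons on both sides and no adjacent C=O → ether.
pendant –CH2SH → thiol.
pendant –NHC(=O)CH3: N bonded to a carbonyl → amide (not amine).
pendant –CONH2: carbonyl C bonded to C and N → amide.
pendant –OCH3: C–O–C with sp³ C, no adjacent C=O → ether.
pendant –CH2OH on an sp³ backbone C → alcohol.
C–O–C with sp³ carbons on both sides and no adjacent C=O → ether.
–C6H5 phenyl ring → arene.

alcohol, amide, arene, carboxylic acid, ether, thiol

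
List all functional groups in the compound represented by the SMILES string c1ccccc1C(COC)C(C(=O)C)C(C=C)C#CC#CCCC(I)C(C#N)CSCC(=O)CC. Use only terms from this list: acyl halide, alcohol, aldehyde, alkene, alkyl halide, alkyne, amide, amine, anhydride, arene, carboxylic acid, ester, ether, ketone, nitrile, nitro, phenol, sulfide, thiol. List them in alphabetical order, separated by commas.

alkene, alkyl halide, alkyne, arene, ether, ketone, nitrile, sulfide

Taking each segment in turn:
  C6H5: C6H5– phenyl ring → arene.
  CH(CH2OCH3): pendant –CH2OCH3: C–O–C linkage → ether.
  CH(COCH3): pendant –COCH3: carbonyl C bonded to two carbons → ketone.
  CH(CH=CH2): pendant –CH=CH2: C=C double bond → alkene.
  C≡C: C≡C triple bond → alkyne.
  C≡C: C≡C triple bond → alkyne.
  CH(I): halogen on an sp³ carbon → alkyl halide.
  CH(CN): pendant –C≡N: nitrile.
  CH2SCH2: C–S–C linkage → sulfide (thioether).
  CO: –C(=O)– with carbon on both sides → ketone.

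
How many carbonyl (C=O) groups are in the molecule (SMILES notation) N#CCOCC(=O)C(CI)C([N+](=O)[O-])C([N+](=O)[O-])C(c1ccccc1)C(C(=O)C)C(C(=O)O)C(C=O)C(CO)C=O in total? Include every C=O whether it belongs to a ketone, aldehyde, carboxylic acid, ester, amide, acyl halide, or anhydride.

5

CO: ketone, 1 C=O (running total 1).
CH(COCH3): ketone, 1 C=O (running total 2).
CH(COOH): carboxylic acid, 1 C=O (running total 3).
CH(CHO): aldehyde, 1 C=O (running total 4).
CHO: aldehyde, 1 C=O (running total 5).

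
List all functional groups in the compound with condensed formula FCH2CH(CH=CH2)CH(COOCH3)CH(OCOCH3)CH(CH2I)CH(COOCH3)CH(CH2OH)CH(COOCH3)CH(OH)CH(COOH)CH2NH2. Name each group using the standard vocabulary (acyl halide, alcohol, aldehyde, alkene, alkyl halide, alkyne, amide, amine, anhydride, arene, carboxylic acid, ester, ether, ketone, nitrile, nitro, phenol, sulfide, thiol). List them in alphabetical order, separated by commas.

alcohol, alkene, alkyl halide, amine, carboxylic acid, ester

Reading the structure from left to right:
  FCH2: halogen on an sp³ carbon → alkyl halide.
  CH(CH=CH2): pendant –CH=CH2: C=C double bond → alkene.
  CH(COOCH3): pendant –COOCH3: carbonyl C bonded to C and –OCH3 → ester.
  CH(OCOCH3): pendant –OC(=O)CH3: an acyloxy group → ester.
  CH(CH2I): pendant –CH2X: halogen on sp³ carbon → alkyl halide.
  CH(COOCH3): pendant –COOCH3: carbonyl C bonded to C and –OCH3 → ester.
  CH(CH2OH): pendant –CH2OH on an sp³ backbone C → alcohol.
  CH(COOCH3): pendant –COOCH3: carbonyl C bonded to C and –OCH3 → ester.
  CH(OH): –OH on an sp³ carbon → alcohol (secondary).
  CH(COOH): pendant –COOH: carbonyl C bonded to C and –OH → carboxylic acid.
  CH2NH2: –NH2 on an sp³ carbon with no adjacent C=O → amine.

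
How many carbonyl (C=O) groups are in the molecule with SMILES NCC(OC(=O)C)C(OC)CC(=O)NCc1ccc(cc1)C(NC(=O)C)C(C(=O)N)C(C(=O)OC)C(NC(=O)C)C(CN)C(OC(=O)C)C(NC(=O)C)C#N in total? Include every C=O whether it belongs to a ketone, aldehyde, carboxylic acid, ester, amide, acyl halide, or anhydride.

8

CH(OCOCH3): ester, 1 C=O (running total 1).
CH2CONHCH2: amide, 1 C=O (running total 2).
CH(NHCOCH3): amide, 1 C=O (running total 3).
CH(CONH2): amide, 1 C=O (running total 4).
CH(COOCH3): ester, 1 C=O (running total 5).
CH(NHCOCH3): amide, 1 C=O (running total 6).
CH(OCOCH3): ester, 1 C=O (running total 7).
CH(NHCOCH3): amide, 1 C=O (running total 8).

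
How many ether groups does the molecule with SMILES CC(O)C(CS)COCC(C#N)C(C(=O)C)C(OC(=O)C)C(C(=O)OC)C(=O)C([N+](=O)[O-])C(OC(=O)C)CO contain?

1

–OH on an sp³ carbon → alcohol (secondary).
pendant –CH2SH → thiol.
C–O–C with sp³ carbons on both sides and no adjacent C=O → ether.
pendant –C≡N: nitrile.
pendant –COCH3: carbonyl C bonded to two carbons → ketone.
pendant –OC(=O)CH3: an acyloxy group → ester.
pendant –COOCH3: carbonyl C bonded to C and –OCH3 → ester.
–C(=O)– with carbon on both sides → ketone.
–NO2 on an sp³ carbon → nitro (the N=O is not a carbonyl).
pendant –OC(=O)CH3: an acyloxy group → ester.
–OH on an sp³ carbon → alcohol.
Ether appears at: CH2OCH2 → 1.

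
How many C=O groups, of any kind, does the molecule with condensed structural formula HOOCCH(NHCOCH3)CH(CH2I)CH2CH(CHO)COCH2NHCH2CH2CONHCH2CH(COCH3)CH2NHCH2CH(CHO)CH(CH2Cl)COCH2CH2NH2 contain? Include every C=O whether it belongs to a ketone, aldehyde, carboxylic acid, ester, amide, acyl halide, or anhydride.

HOOC: carboxylic acid, 1 C=O (running total 1).
CH(NHCOCH3): amide, 1 C=O (running total 2).
CH(CHO): aldehyde, 1 C=O (running total 3).
CO: ketone, 1 C=O (running total 4).
CH2CONHCH2: amide, 1 C=O (running total 5).
CH(COCH3): ketone, 1 C=O (running total 6).
CH(CHO): aldehyde, 1 C=O (running total 7).
CO: ketone, 1 C=O (running total 8).

8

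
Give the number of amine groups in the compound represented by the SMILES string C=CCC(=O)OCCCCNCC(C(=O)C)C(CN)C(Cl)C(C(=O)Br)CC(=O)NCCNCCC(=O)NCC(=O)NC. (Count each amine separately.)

3

Reading the structure from left to right:
  CH2=CH: C=C double bond → alkene.
  CH2COOCH2: –C(=O)–O–C with C on the carbonyl side → ester.
  CH2NHCH2: C–N–C with sp³ carbons and no adjacent C=O → amine (secondary).
  CH(COCH3): pendant –COCH3: carbonyl C bonded to two carbons → ketone.
  CH(CH2NH2): pendant –CH2NH2: N on sp³ C, no adjacent C=O → amine.
  CH(Cl): halogen on an sp³ carbon → alkyl halide.
  CH(COBr): pendant –C(=O)X: carbonyl C bonded to C and halogen → acyl halide.
  CH2CONHCH2: –C(=O)–N– linkage → amide (the N is not an amine).
  CH2NHCH2: C–N–C with sp³ carbons and no adjacent C=O → amine (secondary).
  CH2CONHCH2: –C(=O)–N– linkage → amide (the N is not an amine).
  CONHCH3: –C(=O)NHCH3: carbonyl C bonded to C and to N → amide (the N is not an amine).
Amine appears at: CH2NHCH2, CH(CH2NH2), CH2NHCH2 → 3.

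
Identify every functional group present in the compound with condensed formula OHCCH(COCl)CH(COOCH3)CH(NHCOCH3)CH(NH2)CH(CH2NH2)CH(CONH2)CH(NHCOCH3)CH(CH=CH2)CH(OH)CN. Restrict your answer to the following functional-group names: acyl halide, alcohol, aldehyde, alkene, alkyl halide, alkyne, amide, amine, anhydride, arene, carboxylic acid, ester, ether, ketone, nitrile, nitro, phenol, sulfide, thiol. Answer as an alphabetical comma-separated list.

acyl halide, alcohol, aldehyde, alkene, amide, amine, ester, nitrile

Reading the structure from left to right:
  OHC: terminal –CHO: carbonyl C bonded to H and C → aldehyde.
  CH(COCl): pendant –C(=O)X: carbonyl C bonded to C and halogen → acyl halide.
  CH(COOCH3): pendant –COOCH3: carbonyl C bonded to C and –OCH3 → ester.
  CH(NHCOCH3): pendant –NHC(=O)CH3: N bonded to a carbonyl → amide (not amine).
  CH(NH2): –NH2 on an sp³ carbon with no adjacent C=O → amine.
  CH(CH2NH2): pendant –CH2NH2: N on sp³ C, no adjacent C=O → amine.
  CH(CONH2): pendant –CONH2: carbonyl C bonded to C and N → amide.
  CH(NHCOCH3): pendant –NHC(=O)CH3: N bonded to a carbonyl → amide (not amine).
  CH(CH=CH2): pendant –CH=CH2: C=C double bond → alkene.
  CH(OH): –OH on an sp³ carbon → alcohol (secondary).
  CN: –C≡N: carbon triple-bonded to nitrogen → nitrile.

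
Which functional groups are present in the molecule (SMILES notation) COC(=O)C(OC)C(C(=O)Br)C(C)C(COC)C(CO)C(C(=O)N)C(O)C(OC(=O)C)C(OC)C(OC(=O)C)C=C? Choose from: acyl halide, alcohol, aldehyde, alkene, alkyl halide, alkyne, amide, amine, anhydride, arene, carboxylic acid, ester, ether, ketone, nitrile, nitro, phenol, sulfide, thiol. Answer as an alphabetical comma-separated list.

Reading the structure from left to right:
  CH3OOC: CH3O–C(=O)–: carbonyl C bonded to C and to –OCH3 → ester (not ketone + ether).
  CH(OCH3): pendant –OCH3: C–O–C with sp³ C, no adjacent C=O → ether.
  CH(COBr): pendant –C(=O)X: carbonyl C bonded to C and halogen → acyl halide.
  CH(CH2OCH3): pendant –CH2OCH3: C–O–C linkage → ether.
  CH(CH2OH): pendant –CH2OH on an sp³ backbone C → alcohol.
  CH(CONH2): pendant –CONH2: carbonyl C bonded to C and N → amide.
  CH(OH): –OH on an sp³ carbon → alcohol (secondary).
  CH(OCOCH3): pendant –OC(=O)CH3: an acyloxy group → ester.
  CH(OCH3): pendant –OCH3: C–O–C with sp³ C, no adjacent C=O → ether.
  CH(OCOCH3): pendant –OC(=O)CH3: an acyloxy group → ester.
  CH=CH2: C=C double bond → alkene.

acyl halide, alcohol, alkene, amide, ester, ether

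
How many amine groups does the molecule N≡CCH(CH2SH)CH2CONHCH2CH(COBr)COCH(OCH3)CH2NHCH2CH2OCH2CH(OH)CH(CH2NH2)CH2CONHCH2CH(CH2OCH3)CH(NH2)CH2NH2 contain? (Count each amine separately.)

Taking each segment in turn:
  N≡C: N≡C–: carbon triple-bonded to nitrogen → nitrile.
  CH(CH2SH): pendant –CH2SH → thiol.
  CH2CONHCH2: –C(=O)–N– linkage → amide (the N is not an amine).
  CH(COBr): pendant –C(=O)X: carbonyl C bonded to C and halogen → acyl halide.
  CO: –C(=O)– with carbon on both sides → ketone.
  CH(OCH3): pendant –OCH3: C–O–C with sp³ C, no adjacent C=O → ether.
  CH2NHCH2: C–N–C with sp³ carbons and no adjacent C=O → amine (secondary).
  CH2OCH2: C–O–C with sp³ carbons on both sides and no adjacent C=O → ether.
  CH(OH): –OH on an sp³ carbon → alcohol (secondary).
  CH(CH2NH2): pendant –CH2NH2: N on sp³ C, no adjacent C=O → amine.
  CH2CONHCH2: –C(=O)–N– linkage → amide (the N is not an amine).
  CH(CH2OCH3): pendant –CH2OCH3: C–O–C linkage → ether.
  CH(NH2): –NH2 on an sp³ carbon with no adjacent C=O → amine.
  CH2NH2: –NH2 on an sp³ carbon with no adjacent C=O → amine.
Amine appears at: CH2NHCH2, CH(CH2NH2), CH(NH2), CH2NH2 → 4.

4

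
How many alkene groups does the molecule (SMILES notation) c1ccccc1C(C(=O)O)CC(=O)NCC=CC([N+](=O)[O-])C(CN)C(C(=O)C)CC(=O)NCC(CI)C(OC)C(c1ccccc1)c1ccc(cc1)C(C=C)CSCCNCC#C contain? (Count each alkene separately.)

Working along the chain:
  C6H5: C6H5– phenyl ring → arene.
  CH(COOH): pendant –COOH: carbonyl C bonded to C and –OH → carboxylic acid.
  CH2CONHCH2: –C(=O)–N– linkage → amide (the N is not an amine).
  CH=CH: C=C double bond → alkene.
  CH(NO2): –NO2 on an sp³ carbon → nitro (the N=O is not a carbonyl).
  CH(CH2NH2): pendant –CH2NH2: N on sp³ C, no adjacent C=O → amine.
  CH(COCH3): pendant –COCH3: carbonyl C bonded to two carbons → ketone.
  CH2CONHCH2: –C(=O)–N– linkage → amide (the N is not an amine).
  CH(CH2I): pendant –CH2X: halogen on sp³ carbon → alkyl halide.
  CH(OCH3): pendant –OCH3: C–O–C with sp³ C, no adjacent C=O → ether.
  CH(C6H5): pendant –C6H5: benzene ring → arene.
  C6H4: para-disubstituted benzene ring → arene.
  CH(CH=CH2): pendant –CH=CH2: C=C double bond → alkene.
  CH2SCH2: C–S–C linkage → sulfide (thioether).
  CH2NHCH2: C–N–C with sp³ carbons and no adjacent C=O → amine (secondary).
  C≡CH: C≡C triple bond → alkyne.
Alkene appears at: CH=CH, CH(CH=CH2) → 2.

2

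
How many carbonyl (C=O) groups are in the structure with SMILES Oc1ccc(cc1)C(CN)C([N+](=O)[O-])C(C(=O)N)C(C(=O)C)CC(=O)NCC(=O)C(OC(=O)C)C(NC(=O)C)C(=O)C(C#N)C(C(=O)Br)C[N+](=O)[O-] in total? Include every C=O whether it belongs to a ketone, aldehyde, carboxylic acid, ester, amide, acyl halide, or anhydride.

8

CH(CONH2): amide, 1 C=O (running total 1).
CH(COCH3): ketone, 1 C=O (running total 2).
CH2CONHCH2: amide, 1 C=O (running total 3).
CO: ketone, 1 C=O (running total 4).
CH(OCOCH3): ester, 1 C=O (running total 5).
CH(NHCOCH3): amide, 1 C=O (running total 6).
CO: ketone, 1 C=O (running total 7).
CH(COBr): acyl halide, 1 C=O (running total 8).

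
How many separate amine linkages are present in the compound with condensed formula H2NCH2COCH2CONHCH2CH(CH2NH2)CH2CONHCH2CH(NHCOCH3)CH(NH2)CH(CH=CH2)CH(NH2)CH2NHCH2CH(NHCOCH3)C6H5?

–NH2 on an sp³ carbon with no adjacent C=O → amine.
–C(=O)– with carbon on both sides → ketone.
–C(=O)–N– linkage → amide (the N is not an amine).
pendant –CH2NH2: N on sp³ C, no adjacent C=O → amine.
–C(=O)–N– linkage → amide (the N is not an amine).
pendant –NHC(=O)CH3: N bonded to a carbonyl → amide (not amine).
–NH2 on an sp³ carbon with no adjacent C=O → amine.
pendant –CH=CH2: C=C double bond → alkene.
–NH2 on an sp³ carbon with no adjacent C=O → amine.
C–N–C with sp³ carbons and no adjacent C=O → amine (secondary).
pendant –NHC(=O)CH3: N bonded to a carbonyl → amide (not amine).
–C6H5 phenyl ring → arene.
Amine appears at: H2NCH2, CH(CH2NH2), CH(NH2), CH(NH2), CH2NHCH2 → 5.

5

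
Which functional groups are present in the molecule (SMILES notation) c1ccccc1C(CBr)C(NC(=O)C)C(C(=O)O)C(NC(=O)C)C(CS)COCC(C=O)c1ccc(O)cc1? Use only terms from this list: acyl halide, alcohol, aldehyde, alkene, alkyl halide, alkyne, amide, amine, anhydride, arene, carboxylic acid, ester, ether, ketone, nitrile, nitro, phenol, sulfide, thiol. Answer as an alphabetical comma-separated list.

C6H5– phenyl ring → arene.
pendant –CH2X: halogen on sp³ carbon → alkyl halide.
pendant –NHC(=O)CH3: N bonded to a carbonyl → amide (not amine).
pendant –COOH: carbonyl C bonded to C and –OH → carboxylic acid.
pendant –NHC(=O)CH3: N bonded to a carbonyl → amide (not amine).
pendant –CH2SH → thiol.
C–O–C with sp³ carbons on both sides and no adjacent C=O → ether.
pendant –CHO: carbonyl C bonded to C and H → aldehyde.
–OH attached directly to an aromatic ring → phenol (not alcohol); the ring itself is an arene.

aldehyde, alkyl halide, amide, arene, carboxylic acid, ether, phenol, thiol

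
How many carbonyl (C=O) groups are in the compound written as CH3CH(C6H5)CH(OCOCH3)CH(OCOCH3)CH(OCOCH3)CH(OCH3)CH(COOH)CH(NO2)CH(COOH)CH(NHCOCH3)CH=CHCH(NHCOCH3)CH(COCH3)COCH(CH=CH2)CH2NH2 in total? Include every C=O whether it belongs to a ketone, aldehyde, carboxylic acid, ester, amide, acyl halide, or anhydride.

CH(OCOCH3): ester, 1 C=O (running total 1).
CH(OCOCH3): ester, 1 C=O (running total 2).
CH(OCOCH3): ester, 1 C=O (running total 3).
CH(COOH): carboxylic acid, 1 C=O (running total 4).
CH(COOH): carboxylic acid, 1 C=O (running total 5).
CH(NHCOCH3): amide, 1 C=O (running total 6).
CH(NHCOCH3): amide, 1 C=O (running total 7).
CH(COCH3): ketone, 1 C=O (running total 8).
CO: ketone, 1 C=O (running total 9).

9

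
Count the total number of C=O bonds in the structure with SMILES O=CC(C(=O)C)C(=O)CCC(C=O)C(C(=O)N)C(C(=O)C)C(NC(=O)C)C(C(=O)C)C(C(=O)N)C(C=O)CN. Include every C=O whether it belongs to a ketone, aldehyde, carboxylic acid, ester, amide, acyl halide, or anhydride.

10

OHC: aldehyde, 1 C=O (running total 1).
CH(COCH3): ketone, 1 C=O (running total 2).
CO: ketone, 1 C=O (running total 3).
CH(CHO): aldehyde, 1 C=O (running total 4).
CH(CONH2): amide, 1 C=O (running total 5).
CH(COCH3): ketone, 1 C=O (running total 6).
CH(NHCOCH3): amide, 1 C=O (running total 7).
CH(COCH3): ketone, 1 C=O (running total 8).
CH(CONH2): amide, 1 C=O (running total 9).
CH(CHO): aldehyde, 1 C=O (running total 10).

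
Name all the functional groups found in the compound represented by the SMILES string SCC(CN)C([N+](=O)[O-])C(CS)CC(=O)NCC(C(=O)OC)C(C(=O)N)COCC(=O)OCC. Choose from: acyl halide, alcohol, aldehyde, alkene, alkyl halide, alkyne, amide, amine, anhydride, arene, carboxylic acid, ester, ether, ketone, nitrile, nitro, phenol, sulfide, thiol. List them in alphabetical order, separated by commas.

–SH on an sp³ carbon → thiol.
pendant –CH2NH2: N on sp³ C, no adjacent C=O → amine.
–NO2 on an sp³ carbon → nitro (the N=O is not a carbonyl).
pendant –CH2SH → thiol.
–C(=O)–N– linkage → amide (the N is not an amine).
pendant –COOCH3: carbonyl C bonded to C and –OCH3 → ester.
pendant –CONH2: carbonyl C bonded to C and N → amide.
C–O–C with sp³ carbons on both sides and no adjacent C=O → ether.
–C(=O)OCH2CH3: carbonyl C bonded to C and to –OEt → ester.

amide, amine, ester, ether, nitro, thiol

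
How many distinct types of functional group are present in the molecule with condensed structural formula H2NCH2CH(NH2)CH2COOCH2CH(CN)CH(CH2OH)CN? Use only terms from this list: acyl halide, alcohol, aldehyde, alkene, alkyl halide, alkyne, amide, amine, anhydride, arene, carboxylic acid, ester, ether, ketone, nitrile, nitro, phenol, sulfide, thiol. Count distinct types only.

4

Working along the chain:
  H2NCH2: –NH2 on an sp³ carbon with no adjacent C=O → amine.
  CH(NH2): –NH2 on an sp³ carbon with no adjacent C=O → amine.
  CH2COOCH2: –C(=O)–O–C with C on the carbonyl side → ester.
  CH(CN): pendant –C≡N: nitrile.
  CH(CH2OH): pendant –CH2OH on an sp³ backbone C → alcohol.
  CN: –C≡N: carbon triple-bonded to nitrogen → nitrile.
Distinct types present: alcohol, amine, ester, nitrile.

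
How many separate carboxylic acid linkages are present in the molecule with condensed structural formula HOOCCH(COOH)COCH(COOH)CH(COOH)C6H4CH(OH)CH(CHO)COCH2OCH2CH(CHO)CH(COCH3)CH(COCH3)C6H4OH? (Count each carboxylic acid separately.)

–COOH: carbonyl C bonded to –OH and C → carboxylic acid (the –OH is not a separate alcohol).
pendant –COOH: carbonyl C bonded to C and –OH → carboxylic acid.
–C(=O)– with carbon on both sides → ketone.
pendant –COOH: carbonyl C bonded to C and –OH → carboxylic acid.
pendant –COOH: carbonyl C bonded to C and –OH → carboxylic acid.
para-disubstituted benzene ring → arene.
–OH on an sp³ carbon → alcohol (secondary).
pendant –CHO: carbonyl C bonded to C and H → aldehyde.
–C(=O)– with carbon on both sides → ketone.
C–O–C with sp³ carbons on both sides and no adjacent C=O → ether.
pendant –CHO: carbonyl C bonded to C and H → aldehyde.
pendant –COCH3: carbonyl C bonded to two carbons → ketone.
pendant –COCH3: carbonyl C bonded to two carbons → ketone.
–OH attached directly to an aromatic ring → phenol (not alcohol); the ring itself is an arene.
Carboxylic acid appears at: HOOC, CH(COOH), CH(COOH), CH(COOH) → 4.

4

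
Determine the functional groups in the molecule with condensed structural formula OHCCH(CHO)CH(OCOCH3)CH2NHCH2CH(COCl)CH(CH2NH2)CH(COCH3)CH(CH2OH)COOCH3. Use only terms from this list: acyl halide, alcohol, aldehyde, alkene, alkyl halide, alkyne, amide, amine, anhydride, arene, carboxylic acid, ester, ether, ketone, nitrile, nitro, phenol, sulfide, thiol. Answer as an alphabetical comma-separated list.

Working along the chain:
  OHC: terminal –CHO: carbonyl C bonded to H and C → aldehyde.
  CH(CHO): pendant –CHO: carbonyl C bonded to C and H → aldehyde.
  CH(OCOCH3): pendant –OC(=O)CH3: an acyloxy group → ester.
  CH2NHCH2: C–N–C with sp³ carbons and no adjacent C=O → amine (secondary).
  CH(COCl): pendant –C(=O)X: carbonyl C bonded to C and halogen → acyl halide.
  CH(CH2NH2): pendant –CH2NH2: N on sp³ C, no adjacent C=O → amine.
  CH(COCH3): pendant –COCH3: carbonyl C bonded to two carbons → ketone.
  CH(CH2OH): pendant –CH2OH on an sp³ backbone C → alcohol.
  COOCH3: –C(=O)OCH3: carbonyl C bonded to C and to –OCH3 → ester (not ketone + ether).

acyl halide, alcohol, aldehyde, amine, ester, ketone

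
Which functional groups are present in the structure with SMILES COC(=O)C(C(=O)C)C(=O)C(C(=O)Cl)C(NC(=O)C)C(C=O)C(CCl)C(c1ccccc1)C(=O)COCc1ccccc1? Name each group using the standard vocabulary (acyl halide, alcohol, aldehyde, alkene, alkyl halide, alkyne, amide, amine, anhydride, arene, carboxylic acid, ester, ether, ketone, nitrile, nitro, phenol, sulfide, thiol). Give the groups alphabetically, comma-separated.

acyl halide, aldehyde, alkyl halide, amide, arene, ester, ether, ketone

Reading the structure from left to right:
  CH3OOC: CH3O–C(=O)–: carbonyl C bonded to C and to –OCH3 → ester (not ketone + ether).
  CH(COCH3): pendant –COCH3: carbonyl C bonded to two carbons → ketone.
  CO: –C(=O)– with carbon on both sides → ketone.
  CH(COCl): pendant –C(=O)X: carbonyl C bonded to C and halogen → acyl halide.
  CH(NHCOCH3): pendant –NHC(=O)CH3: N bonded to a carbonyl → amide (not amine).
  CH(CHO): pendant –CHO: carbonyl C bonded to C and H → aldehyde.
  CH(CH2Cl): pendant –CH2X: halogen on sp³ carbon → alkyl halide.
  CH(C6H5): pendant –C6H5: benzene ring → arene.
  CO: –C(=O)– with carbon on both sides → ketone.
  CH2OCH2: C–O–C with sp³ carbons on both sides and no adjacent C=O → ether.
  C6H5: –C6H5 phenyl ring → arene.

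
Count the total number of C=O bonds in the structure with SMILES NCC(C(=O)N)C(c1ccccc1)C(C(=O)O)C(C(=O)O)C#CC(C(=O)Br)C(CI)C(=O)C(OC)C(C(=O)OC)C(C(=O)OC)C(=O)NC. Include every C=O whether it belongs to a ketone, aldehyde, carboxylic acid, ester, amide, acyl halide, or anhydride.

8

CH(CONH2): amide, 1 C=O (running total 1).
CH(COOH): carboxylic acid, 1 C=O (running total 2).
CH(COOH): carboxylic acid, 1 C=O (running total 3).
CH(COBr): acyl halide, 1 C=O (running total 4).
CO: ketone, 1 C=O (running total 5).
CH(COOCH3): ester, 1 C=O (running total 6).
CH(COOCH3): ester, 1 C=O (running total 7).
CONHCH3: amide, 1 C=O (running total 8).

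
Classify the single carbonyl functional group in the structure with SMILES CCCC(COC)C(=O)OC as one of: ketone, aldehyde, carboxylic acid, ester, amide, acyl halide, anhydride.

ester

The carbonyl is in the COOCH3 segment: –C(=O)OCH3: carbonyl C bonded to C and to –OCH3 → ester (not ketone + ether).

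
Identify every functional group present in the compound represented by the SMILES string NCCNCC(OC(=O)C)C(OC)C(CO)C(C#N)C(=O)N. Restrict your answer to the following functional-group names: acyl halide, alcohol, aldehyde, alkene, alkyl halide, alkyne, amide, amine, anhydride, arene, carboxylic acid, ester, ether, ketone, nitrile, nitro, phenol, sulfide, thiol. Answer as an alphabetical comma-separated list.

alcohol, amide, amine, ester, ether, nitrile

Working along the chain:
  H2NCH2: –NH2 on an sp³ carbon with no adjacent C=O → amine.
  CH2NHCH2: C–N–C with sp³ carbons and no adjacent C=O → amine (secondary).
  CH(OCOCH3): pendant –OC(=O)CH3: an acyloxy group → ester.
  CH(OCH3): pendant –OCH3: C–O–C with sp³ C, no adjacent C=O → ether.
  CH(CH2OH): pendant –CH2OH on an sp³ backbone C → alcohol.
  CH(CN): pendant –C≡N: nitrile.
  CONH2: –C(=O)NH2: carbonyl C bonded to C and to N → amide (the N is not a separate amine).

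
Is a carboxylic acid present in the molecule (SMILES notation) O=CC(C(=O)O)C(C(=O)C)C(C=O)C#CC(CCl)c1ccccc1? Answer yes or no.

yes

terminal –CHO: carbonyl C bonded to H and C → aldehyde.
pendant –COOH: carbonyl C bonded to C and –OH → carboxylic acid.
pendant –COCH3: carbonyl C bonded to two carbons → ketone.
pendant –CHO: carbonyl C bonded to C and H → aldehyde.
C≡C triple bond → alkyne.
pendant –CH2X: halogen on sp³ carbon → alkyl halide.
–C6H5 phenyl ring → arene.
The CH(COOH) segment supplies the carboxylic acid: pendant –COOH: carbonyl C bonded to C and –OH → carboxylic acid.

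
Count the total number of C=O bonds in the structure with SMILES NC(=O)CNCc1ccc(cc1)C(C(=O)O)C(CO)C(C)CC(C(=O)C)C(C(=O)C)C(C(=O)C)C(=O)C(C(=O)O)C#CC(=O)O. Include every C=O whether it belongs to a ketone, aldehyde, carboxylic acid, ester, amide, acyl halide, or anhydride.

8

H2NCO: amide, 1 C=O (running total 1).
CH(COOH): carboxylic acid, 1 C=O (running total 2).
CH(COCH3): ketone, 1 C=O (running total 3).
CH(COCH3): ketone, 1 C=O (running total 4).
CH(COCH3): ketone, 1 C=O (running total 5).
CO: ketone, 1 C=O (running total 6).
CH(COOH): carboxylic acid, 1 C=O (running total 7).
COOH: carboxylic acid, 1 C=O (running total 8).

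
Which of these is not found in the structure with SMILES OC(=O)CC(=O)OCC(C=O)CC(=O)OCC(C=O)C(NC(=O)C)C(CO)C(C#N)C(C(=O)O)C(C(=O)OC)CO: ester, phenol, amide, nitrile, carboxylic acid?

nitrile: present (CH(CN) — pendant –C≡N: nitrile).
carboxylic acid: present (HOOC — –COOH: carbonyl C bonded to –OH and C → carboxylic acid (the –OH is not a separate alcohol)).
amide: present (CH(NHCOCH3) — pendant –NHC(=O)CH3: N bonded to a carbonyl → amide (not amine)).
ester: present (CH2COOCH2 — –C(=O)–O–C with C on the carbonyl side → ester).
phenol: absent. In each of CH(CH2OH) and CH2OH, the –OH is on an sp³ carbon, not on an aromatic ring, so it is an alcohol.

phenol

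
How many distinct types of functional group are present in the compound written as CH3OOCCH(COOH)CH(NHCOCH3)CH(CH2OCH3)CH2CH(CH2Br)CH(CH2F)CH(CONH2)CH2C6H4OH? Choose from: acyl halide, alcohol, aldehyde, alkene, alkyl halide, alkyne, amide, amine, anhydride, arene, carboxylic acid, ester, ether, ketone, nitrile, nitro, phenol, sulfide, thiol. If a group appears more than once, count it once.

Taking each segment in turn:
  CH3OOC: CH3O–C(=O)–: carbonyl C bonded to C and to –OCH3 → ester (not ketone + ether).
  CH(COOH): pendant –COOH: carbonyl C bonded to C and –OH → carboxylic acid.
  CH(NHCOCH3): pendant –NHC(=O)CH3: N bonded to a carbonyl → amide (not amine).
  CH(CH2OCH3): pendant –CH2OCH3: C–O–C linkage → ether.
  CH(CH2Br): pendant –CH2X: halogen on sp³ carbon → alkyl halide.
  CH(CH2F): pendant –CH2X: halogen on sp³ carbon → alkyl halide.
  CH(CONH2): pendant –CONH2: carbonyl C bonded to C and N → amide.
  C6H4OH: –OH attached directly to an aromatic ring → phenol (not alcohol); the ring itself is an arene.
Distinct types present: alkyl halide, amide, arene, carboxylic acid, ester, ether, phenol.

7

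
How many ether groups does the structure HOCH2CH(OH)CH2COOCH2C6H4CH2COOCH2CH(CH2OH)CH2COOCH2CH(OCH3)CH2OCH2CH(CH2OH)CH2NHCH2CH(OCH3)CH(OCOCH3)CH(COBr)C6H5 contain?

3

HO– on an sp³ carbon → alcohol.
–OH on an sp³ carbon → alcohol (secondary).
–C(=O)–O–C with C on the carbonyl side → ester.
para-disubstituted benzene ring → arene.
–C(=O)–O–C with C on the carbonyl side → ester.
pendant –CH2OH on an sp³ backbone C → alcohol.
–C(=O)–O–C with C on the carbonyl side → ester.
pendant –OCH3: C–O–C with sp³ C, no adjacent C=O → ether.
C–O–C with sp³ carbons on both sides and no adjacent C=O → ether.
pendant –CH2OH on an sp³ backbone C → alcohol.
C–N–C with sp³ carbons and no adjacent C=O → amine (secondary).
pendant –OCH3: C–O–C with sp³ C, no adjacent C=O → ether.
pendant –OC(=O)CH3: an acyloxy group → ester.
pendant –C(=O)X: carbonyl C bonded to C and halogen → acyl halide.
–C6H5 phenyl ring → arene.
Ether appears at: CH(OCH3), CH2OCH2, CH(OCH3) → 3.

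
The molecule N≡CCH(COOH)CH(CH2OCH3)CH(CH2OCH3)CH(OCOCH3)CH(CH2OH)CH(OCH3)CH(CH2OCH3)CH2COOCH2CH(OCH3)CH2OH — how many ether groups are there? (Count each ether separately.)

5

Reading the structure from left to right:
  N≡C: N≡C–: carbon triple-bonded to nitrogen → nitrile.
  CH(COOH): pendant –COOH: carbonyl C bonded to C and –OH → carboxylic acid.
  CH(CH2OCH3): pendant –CH2OCH3: C–O–C linkage → ether.
  CH(CH2OCH3): pendant –CH2OCH3: C–O–C linkage → ether.
  CH(OCOCH3): pendant –OC(=O)CH3: an acyloxy group → ester.
  CH(CH2OH): pendant –CH2OH on an sp³ backbone C → alcohol.
  CH(OCH3): pendant –OCH3: C–O–C with sp³ C, no adjacent C=O → ether.
  CH(CH2OCH3): pendant –CH2OCH3: C–O–C linkage → ether.
  CH2COOCH2: –C(=O)–O–C with C on the carbonyl side → ester.
  CH(OCH3): pendant –OCH3: C–O–C with sp³ C, no adjacent C=O → ether.
  CH2OH: –OH on an sp³ carbon → alcohol.
Ether appears at: CH(CH2OCH3), CH(CH2OCH3), CH(OCH3), CH(CH2OCH3), CH(OCH3) → 5.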